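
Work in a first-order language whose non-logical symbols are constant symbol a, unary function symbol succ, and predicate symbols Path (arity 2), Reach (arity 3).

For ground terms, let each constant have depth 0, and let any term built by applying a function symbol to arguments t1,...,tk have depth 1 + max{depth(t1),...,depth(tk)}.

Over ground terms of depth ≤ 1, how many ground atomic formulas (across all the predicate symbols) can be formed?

First count ground terms of depth ≤ 1.
Let N_k count ground terms of depth at most k. Each non-constant term of depth ≤ k is some function symbol applied to depth-≤(k−1) arguments, giving N_k = 1 + N_{k-1}.
N_0 = 1
N_1 = 1 + 1 = 2
Explicitly: a, succ(a).
So |H| = 2.
For each predicate symbol, the number of ground atoms is |H| raised to its arity; summing:
  Path: 2^2 = 4;  Reach: 2^3 = 8
Total ground atoms: 4 + 8 = 12.

12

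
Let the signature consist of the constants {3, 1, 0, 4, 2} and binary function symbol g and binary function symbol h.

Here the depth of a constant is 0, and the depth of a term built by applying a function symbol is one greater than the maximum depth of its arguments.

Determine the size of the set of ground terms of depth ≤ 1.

55

If N_k denotes the number of depth-≤k ground terms, the 5 constants give N_0 = 5, and each function symbol of arity r contributes N_{k-1}^r new terms at level k: N_k = 5 + N_{k-1}^2 + N_{k-1}^2.
N_0 = 5
N_1 = 5 + 5^2 + 5^2 = 55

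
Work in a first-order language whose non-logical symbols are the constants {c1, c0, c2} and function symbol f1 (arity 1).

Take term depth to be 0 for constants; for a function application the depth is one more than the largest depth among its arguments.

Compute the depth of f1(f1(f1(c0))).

3

depth(f1(c0)) = 1 + depth(c0) = 1 + 0 = 1
depth(f1(f1(c0))) = 1 + depth(f1(c0)) = 1 + 1 = 2
depth(f1(f1(f1(c0)))) = 1 + depth(f1(f1(c0))) = 1 + 2 = 3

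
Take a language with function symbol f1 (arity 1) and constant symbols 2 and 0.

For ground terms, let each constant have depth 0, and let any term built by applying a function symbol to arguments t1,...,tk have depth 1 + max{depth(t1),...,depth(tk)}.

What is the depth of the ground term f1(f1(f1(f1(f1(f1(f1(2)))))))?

7

depth(f1(2)) = 1 + depth(2) = 1 + 0 = 1
depth(f1(f1(2))) = 1 + depth(f1(2)) = 1 + 1 = 2
depth(f1(f1(f1(2)))) = 1 + depth(f1(f1(2))) = 1 + 2 = 3
depth(f1(f1(f1(f1(2))))) = 1 + depth(f1(f1(f1(2)))) = 1 + 3 = 4
depth(f1(f1(f1(f1(f1(2)))))) = 1 + depth(f1(f1(f1(f1(2))))) = 1 + 4 = 5
depth(f1(f1(f1(f1(f1(f1(2))))))) = 1 + depth(f1(f1(f1(f1(f1(2)))))) = 1 + 5 = 6
depth(f1(f1(f1(f1(f1(f1(f1(2)))))))) = 1 + depth(f1(f1(f1(f1(f1(f1(2))))))) = 1 + 6 = 7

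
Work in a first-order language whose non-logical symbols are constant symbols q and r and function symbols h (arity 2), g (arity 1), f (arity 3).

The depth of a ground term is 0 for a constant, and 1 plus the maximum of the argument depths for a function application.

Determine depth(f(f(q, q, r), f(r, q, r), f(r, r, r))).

depth(f(q, q, r)) = 1 + max(0, 0, 0) = 1
depth(f(r, q, r)) = 1 + max(0, 0, 0) = 1
depth(f(r, r, r)) = 1 + max(0, 0, 0) = 1
depth(f(f(q, q, r), f(r, q, r), f(r, r, r))) = 1 + max(1, 1, 1) = 2

2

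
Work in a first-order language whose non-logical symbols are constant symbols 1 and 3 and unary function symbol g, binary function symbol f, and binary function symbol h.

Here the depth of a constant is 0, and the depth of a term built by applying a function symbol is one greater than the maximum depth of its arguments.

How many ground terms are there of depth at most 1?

12

If N_k denotes the number of depth-≤k ground terms, the 2 constants give N_0 = 2, and each function symbol of arity r contributes N_{k-1}^r new terms at level k: N_k = 2 + N_{k-1} + N_{k-1}^2 + N_{k-1}^2.
N_0 = 2
N_1 = 2 + 2 + 2^2 + 2^2 = 12
Explicitly: 1, 3, g(1), g(3), f(1, 1), f(1, 3), f(3, 1), f(3, 3), h(1, 1), h(1, 3), h(3, 1), h(3, 3).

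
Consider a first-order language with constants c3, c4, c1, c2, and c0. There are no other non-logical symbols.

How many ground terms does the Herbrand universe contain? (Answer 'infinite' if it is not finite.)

5

There are no function symbols, so every ground term is one of the 5 constants.
The Herbrand universe is {c3, c4, c1, c2, c0}, which is finite with 5 elements.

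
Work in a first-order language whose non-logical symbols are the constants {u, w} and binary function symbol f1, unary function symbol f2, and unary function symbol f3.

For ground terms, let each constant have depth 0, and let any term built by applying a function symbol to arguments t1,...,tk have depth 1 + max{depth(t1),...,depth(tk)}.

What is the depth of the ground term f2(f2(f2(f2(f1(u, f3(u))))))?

6

depth(f3(u)) = 1 + depth(u) = 1 + 0 = 1
depth(f1(u, f3(u))) = 1 + max(0, 1) = 2
depth(f2(f1(u, f3(u)))) = 1 + depth(f1(u, f3(u))) = 1 + 2 = 3
depth(f2(f2(f1(u, f3(u))))) = 1 + depth(f2(f1(u, f3(u)))) = 1 + 3 = 4
depth(f2(f2(f2(f1(u, f3(u)))))) = 1 + depth(f2(f2(f1(u, f3(u))))) = 1 + 4 = 5
depth(f2(f2(f2(f2(f1(u, f3(u))))))) = 1 + depth(f2(f2(f2(f1(u, f3(u)))))) = 1 + 5 = 6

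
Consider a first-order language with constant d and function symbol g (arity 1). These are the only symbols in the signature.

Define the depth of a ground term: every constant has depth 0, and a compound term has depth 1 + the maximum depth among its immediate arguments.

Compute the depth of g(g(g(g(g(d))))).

depth(g(d)) = 1 + depth(d) = 1 + 0 = 1
depth(g(g(d))) = 1 + depth(g(d)) = 1 + 1 = 2
depth(g(g(g(d)))) = 1 + depth(g(g(d))) = 1 + 2 = 3
depth(g(g(g(g(d))))) = 1 + depth(g(g(g(d)))) = 1 + 3 = 4
depth(g(g(g(g(g(d)))))) = 1 + depth(g(g(g(g(d))))) = 1 + 4 = 5

5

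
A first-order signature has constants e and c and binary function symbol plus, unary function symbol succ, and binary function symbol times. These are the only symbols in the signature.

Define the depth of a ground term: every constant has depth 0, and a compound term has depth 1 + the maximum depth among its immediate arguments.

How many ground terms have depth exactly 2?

290

Write N_k for the number of ground terms of depth ≤ k. A term of depth ≤ k is either a constant or a function symbol applied to arguments of depth ≤ k−1, so N_k = 2 + N_{k-1}^2 + N_{k-1} + N_{k-1}^2.
N_0 = 2
N_1 = 2 + 2^2 + 2 + 2^2 = 12
N_2 = 2 + 12^2 + 12 + 12^2 = 302
Terms of depth exactly 2: N_2 − N_1 = 302 − 12 = 290.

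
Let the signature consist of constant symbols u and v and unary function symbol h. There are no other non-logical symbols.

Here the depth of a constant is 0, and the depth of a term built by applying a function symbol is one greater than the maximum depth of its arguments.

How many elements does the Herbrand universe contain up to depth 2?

6

Write N_k for the number of ground terms of depth ≤ k. A term of depth ≤ k is either a constant or a function symbol applied to arguments of depth ≤ k−1, so N_k = 2 + N_{k-1}.
N_0 = 2
N_1 = 2 + 2 = 4
N_2 = 2 + 4 = 6
Explicitly: u, v, h(u), h(v), h(h(u)), h(h(v)).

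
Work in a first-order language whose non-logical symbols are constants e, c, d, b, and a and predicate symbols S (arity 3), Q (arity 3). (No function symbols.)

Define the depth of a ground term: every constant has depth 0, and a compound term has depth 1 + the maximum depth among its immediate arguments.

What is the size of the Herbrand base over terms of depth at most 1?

First count ground terms of depth ≤ 1.
With no function symbols every ground term is a constant, so there are exactly 5 ground terms at every depth bound.
N_0 = 5
N_1 = 5
Explicitly: e, c, d, b, a.
So |H| = 5.
For each predicate symbol, the number of ground atoms is |H| raised to its arity; summing:
  S: 5^3 = 125;  Q: 5^3 = 125
Total ground atoms: 125 + 125 = 250.

250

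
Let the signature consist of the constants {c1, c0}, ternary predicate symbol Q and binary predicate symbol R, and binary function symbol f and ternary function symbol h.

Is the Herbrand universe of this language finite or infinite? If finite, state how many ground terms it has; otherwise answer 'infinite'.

The signature has at least one function symbol (f, arity 2) and at least one constant (c1).
Iterating f gives infinitely many distinct ground terms: c1, f(c1, c1), f(f(c1, c1), f(c1, c1)), ...
So the Herbrand universe is infinite.

infinite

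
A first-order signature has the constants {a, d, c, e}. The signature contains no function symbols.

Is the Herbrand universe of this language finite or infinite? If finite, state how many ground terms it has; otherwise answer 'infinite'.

4

There are no function symbols, so every ground term is one of the 4 constants.
The Herbrand universe is {a, d, c, e}, which is finite with 4 elements.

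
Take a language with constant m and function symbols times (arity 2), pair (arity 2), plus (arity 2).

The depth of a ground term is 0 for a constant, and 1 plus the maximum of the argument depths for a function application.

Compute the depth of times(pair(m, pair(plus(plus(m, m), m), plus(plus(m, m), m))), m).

depth(plus(m, m)) = 1 + max(0, 0) = 1
depth(plus(plus(m, m), m)) = 1 + max(1, 0) = 2
depth(pair(plus(plus(m, m), m), plus(plus(m, m), m))) = 1 + max(2, 2) = 3
depth(pair(m, pair(plus(plus(m, m), m), plus(plus(m, m), m)))) = 1 + max(0, 3) = 4
depth(times(pair(m, pair(plus(plus(m, m), m), plus(plus(m, m), m))), m)) = 1 + max(4, 0) = 5

5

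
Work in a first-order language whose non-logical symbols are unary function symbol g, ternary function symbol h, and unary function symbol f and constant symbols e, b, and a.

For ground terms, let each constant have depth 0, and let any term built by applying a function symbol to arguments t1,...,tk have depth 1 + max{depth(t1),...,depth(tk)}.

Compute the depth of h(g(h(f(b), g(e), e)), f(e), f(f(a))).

4

depth(f(b)) = 1 + depth(b) = 1 + 0 = 1
depth(g(e)) = 1 + depth(e) = 1 + 0 = 1
depth(h(f(b), g(e), e)) = 1 + max(1, 1, 0) = 2
depth(g(h(f(b), g(e), e))) = 1 + depth(h(f(b), g(e), e)) = 1 + 2 = 3
depth(f(e)) = 1 + depth(e) = 1 + 0 = 1
depth(f(a)) = 1 + depth(a) = 1 + 0 = 1
depth(f(f(a))) = 1 + depth(f(a)) = 1 + 1 = 2
depth(h(g(h(f(b), g(e), e)), f(e), f(f(a)))) = 1 + max(3, 1, 2) = 4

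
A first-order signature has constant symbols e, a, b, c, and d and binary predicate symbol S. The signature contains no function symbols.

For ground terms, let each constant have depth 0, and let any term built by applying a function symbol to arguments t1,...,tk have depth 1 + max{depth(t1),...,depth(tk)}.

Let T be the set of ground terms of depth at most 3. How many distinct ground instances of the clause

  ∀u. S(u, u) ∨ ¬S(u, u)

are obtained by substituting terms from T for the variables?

Ground terms of depth ≤ 3:
  With no function symbols every ground term is a constant, so there are exactly 5 ground terms at every depth bound.
  N_0 = 5
  N_1 = 5
  N_2 = 5
  N_3 = 5
  Explicitly: e, a, b, c, d.
So there are 5 ground terms available for substitution.
The body mentions the single quantified variable u; since ground terms form a free algebra, no two substitutions collapse to the same formula.
Number of ground instances = 5.

5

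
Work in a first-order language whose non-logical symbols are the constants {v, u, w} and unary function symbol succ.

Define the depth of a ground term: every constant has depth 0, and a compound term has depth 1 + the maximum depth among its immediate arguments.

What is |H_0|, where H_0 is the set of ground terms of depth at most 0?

If N_k denotes the number of depth-≤k ground terms, the 3 constants give N_0 = 3, and each function symbol of arity r contributes N_{k-1}^r new terms at level k: N_k = 3 + N_{k-1}.
N_0 = 3
Explicitly: v, u, w.

3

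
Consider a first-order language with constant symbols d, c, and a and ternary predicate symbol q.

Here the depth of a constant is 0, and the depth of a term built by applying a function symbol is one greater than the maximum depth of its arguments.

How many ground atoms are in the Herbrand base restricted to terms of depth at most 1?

27

First count ground terms of depth ≤ 1.
With no function symbols every ground term is a constant, so there are exactly 3 ground terms at every depth bound.
N_0 = 3
N_1 = 3
Explicitly: d, c, a.
So |H| = 3.
A ground atom is a predicate applied to a tuple of terms from H, so the count is the sum over predicates of |H|^arity:
  q: 3^3 = 27
Total ground atoms: 27.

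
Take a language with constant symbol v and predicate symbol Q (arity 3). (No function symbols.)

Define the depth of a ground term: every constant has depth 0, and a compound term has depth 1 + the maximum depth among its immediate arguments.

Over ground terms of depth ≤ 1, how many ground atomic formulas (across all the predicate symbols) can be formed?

1

First count ground terms of depth ≤ 1.
With no function symbols every ground term is a constant, so there is exactly 1 ground term at every depth bound.
N_0 = 1
N_1 = 1
Explicitly: v.
So |H| = 1.
A ground atom is a predicate applied to a tuple of terms from H, so the count is the sum over predicates of |H|^arity:
  Q: 1^3 = 1
Total ground atoms: 1.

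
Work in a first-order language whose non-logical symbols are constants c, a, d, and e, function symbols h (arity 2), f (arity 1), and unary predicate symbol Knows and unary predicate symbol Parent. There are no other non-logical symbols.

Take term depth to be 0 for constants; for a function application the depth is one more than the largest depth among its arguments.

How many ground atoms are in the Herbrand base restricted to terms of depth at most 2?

First count ground terms of depth ≤ 2.
Let N_k = |{terms of depth ≤ k}|. Then N_0 = 4 and N_k = 4 + N_{k-1}^2 + N_{k-1} for k ≥ 1 (one summand per function symbol, arity giving the exponent).
N_0 = 4
N_1 = 4 + 4^2 + 4 = 24
N_2 = 4 + 24^2 + 24 = 604
So |H| = 604.
Ground atoms are formed by filling each argument slot of a predicate with a term from H, so an r-ary predicate gives |H|^r atoms:
  Knows: 604;  Parent: 604
Total ground atoms: 604 + 604 = 1208.

1208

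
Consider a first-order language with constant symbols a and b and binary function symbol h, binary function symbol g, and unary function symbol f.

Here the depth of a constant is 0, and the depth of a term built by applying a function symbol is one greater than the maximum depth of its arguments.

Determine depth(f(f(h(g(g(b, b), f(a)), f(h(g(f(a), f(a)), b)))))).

7

depth(g(b, b)) = 1 + max(0, 0) = 1
depth(f(a)) = 1 + depth(a) = 1 + 0 = 1
depth(g(g(b, b), f(a))) = 1 + max(1, 1) = 2
depth(g(f(a), f(a))) = 1 + max(1, 1) = 2
depth(h(g(f(a), f(a)), b)) = 1 + max(2, 0) = 3
depth(f(h(g(f(a), f(a)), b))) = 1 + depth(h(g(f(a), f(a)), b)) = 1 + 3 = 4
depth(h(g(g(b, b), f(a)), f(h(g(f(a), f(a)), b)))) = 1 + max(2, 4) = 5
depth(f(h(g(g(b, b), f(a)), f(h(g(f(a), f(a)), b))))) = 1 + depth(h(g(g(b, b), f(a)), f(h(g(f(a), f(a)), b)))) = 1 + 5 = 6
depth(f(f(h(g(g(b, b), f(a)), f(h(g(f(a), f(a)), b)))))) = 1 + depth(f(h(g(g(b, b), f(a)), f(h(g(f(a), f(a)), b))))) = 1 + 6 = 7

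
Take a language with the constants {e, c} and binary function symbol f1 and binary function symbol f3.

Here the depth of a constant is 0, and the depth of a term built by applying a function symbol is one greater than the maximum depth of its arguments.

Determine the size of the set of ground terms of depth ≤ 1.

10

Count level by level. With function symbols f1/2, f3/2, the terms of depth ≤ k are the 2 constants together with each function applied to depth-≤(k−1) tuples, so N_k = 2 + N_{k-1}^2 + N_{k-1}^2.
N_0 = 2
N_1 = 2 + 2^2 + 2^2 = 10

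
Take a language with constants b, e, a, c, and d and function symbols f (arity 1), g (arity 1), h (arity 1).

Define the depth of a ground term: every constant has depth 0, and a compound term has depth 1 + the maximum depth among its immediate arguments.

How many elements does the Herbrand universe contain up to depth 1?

Write N_k for the number of ground terms of depth ≤ k. A term of depth ≤ k is either a constant or a function symbol applied to arguments of depth ≤ k−1, so N_k = 5 + N_{k-1} + N_{k-1} + N_{k-1}.
N_0 = 5
N_1 = 5 + 5 + 5 + 5 = 20

20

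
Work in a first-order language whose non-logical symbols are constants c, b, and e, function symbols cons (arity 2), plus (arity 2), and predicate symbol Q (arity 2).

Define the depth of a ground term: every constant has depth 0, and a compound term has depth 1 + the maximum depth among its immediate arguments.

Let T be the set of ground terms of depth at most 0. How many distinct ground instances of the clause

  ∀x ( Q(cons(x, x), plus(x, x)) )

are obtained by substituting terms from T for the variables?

3

Ground terms of depth ≤ 0:
  If N_k denotes the number of depth-≤k ground terms, the 3 constants give N_0 = 3, and each function symbol of arity r contributes N_{k-1}^r new terms at level k: N_k = 3 + N_{k-1}^2 + N_{k-1}^2.
  N_0 = 3
  Explicitly: c, b, e.
So there are 3 ground terms available for substitution.
There is 1 variable to instantiate (x),  occurring in at least one literal, so different choices give different ground instances.
Number of ground instances = 3.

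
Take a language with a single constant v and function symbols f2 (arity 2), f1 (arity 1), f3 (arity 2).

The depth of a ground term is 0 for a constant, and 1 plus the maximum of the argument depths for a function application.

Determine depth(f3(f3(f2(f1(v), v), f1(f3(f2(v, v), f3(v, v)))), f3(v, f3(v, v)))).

5

depth(f1(v)) = 1 + depth(v) = 1 + 0 = 1
depth(f2(f1(v), v)) = 1 + max(1, 0) = 2
depth(f2(v, v)) = 1 + max(0, 0) = 1
depth(f3(v, v)) = 1 + max(0, 0) = 1
depth(f3(f2(v, v), f3(v, v))) = 1 + max(1, 1) = 2
depth(f1(f3(f2(v, v), f3(v, v)))) = 1 + depth(f3(f2(v, v), f3(v, v))) = 1 + 2 = 3
depth(f3(f2(f1(v), v), f1(f3(f2(v, v), f3(v, v))))) = 1 + max(2, 3) = 4
depth(f3(v, f3(v, v))) = 1 + max(0, 1) = 2
depth(f3(f3(f2(f1(v), v), f1(f3(f2(v, v), f3(v, v)))), f3(v, f3(v, v)))) = 1 + max(4, 2) = 5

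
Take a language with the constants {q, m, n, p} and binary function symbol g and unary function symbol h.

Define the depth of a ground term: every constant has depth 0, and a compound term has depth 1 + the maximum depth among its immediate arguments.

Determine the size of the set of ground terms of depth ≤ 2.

604

Write N_k for the number of ground terms of depth ≤ k. A term of depth ≤ k is either a constant or a function symbol applied to arguments of depth ≤ k−1, so N_k = 4 + N_{k-1}^2 + N_{k-1}.
N_0 = 4
N_1 = 4 + 4^2 + 4 = 24
N_2 = 4 + 24^2 + 24 = 604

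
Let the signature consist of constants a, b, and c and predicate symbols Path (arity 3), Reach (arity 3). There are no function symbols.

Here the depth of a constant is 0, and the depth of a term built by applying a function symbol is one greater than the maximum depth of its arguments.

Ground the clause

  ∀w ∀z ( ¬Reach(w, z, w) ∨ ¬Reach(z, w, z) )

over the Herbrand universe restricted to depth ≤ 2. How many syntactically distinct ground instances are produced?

9

Ground terms of depth ≤ 2:
  With no function symbols every ground term is a constant, so there are exactly 3 ground terms at every depth bound.
  N_0 = 3
  N_1 = 3
  N_2 = 3
  Explicitly: a, b, c.
So there are 3 ground terms available for substitution.
Each of w, z ranges independently over the available ground terms, and distinct assignments produce distinct instances.
Number of ground instances = 3^2 = 9.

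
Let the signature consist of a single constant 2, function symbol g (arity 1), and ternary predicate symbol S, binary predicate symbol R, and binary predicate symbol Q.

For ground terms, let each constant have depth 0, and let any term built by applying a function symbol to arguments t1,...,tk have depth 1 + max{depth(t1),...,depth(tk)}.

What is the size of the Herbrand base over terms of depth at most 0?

First count ground terms of depth ≤ 0.
If N_k denotes the number of depth-≤k ground terms, the 1 constant gives N_0 = 1, and each function symbol of arity r contributes N_{k-1}^r new terms at level k: N_k = 1 + N_{k-1}.
N_0 = 1
Explicitly: 2.
So |H| = 1.
For each predicate symbol, the number of ground atoms is |H| raised to its arity; summing:
  S: 1^3 = 1;  R: 1^2 = 1;  Q: 1^2 = 1
Total ground atoms: 1 + 1 + 1 = 3.

3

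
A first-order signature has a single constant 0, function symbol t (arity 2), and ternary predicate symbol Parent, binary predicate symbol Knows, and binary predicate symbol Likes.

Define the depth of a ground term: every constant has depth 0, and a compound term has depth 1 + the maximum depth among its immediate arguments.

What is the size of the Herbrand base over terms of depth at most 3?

18928

First count ground terms of depth ≤ 3.
If N_k denotes the number of depth-≤k ground terms, the 1 constant gives N_0 = 1, and each function symbol of arity r contributes N_{k-1}^r new terms at level k: N_k = 1 + N_{k-1}^2.
N_0 = 1
N_1 = 1 + 1^2 = 2
N_2 = 1 + 2^2 = 5
N_3 = 1 + 5^2 = 26
So |H| = 26.
Ground atoms are formed by filling each argument slot of a predicate with a term from H, so an r-ary predicate gives |H|^r atoms:
  Parent: 26^3 = 17576;  Knows: 26^2 = 676;  Likes: 26^2 = 676
Total ground atoms: 17576 + 676 + 676 = 18928.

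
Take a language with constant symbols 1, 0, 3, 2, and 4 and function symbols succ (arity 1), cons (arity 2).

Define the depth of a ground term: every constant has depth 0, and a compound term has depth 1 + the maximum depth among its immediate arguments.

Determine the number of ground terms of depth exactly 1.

Let N_k count ground terms of depth at most k. Each non-constant term of depth ≤ k is some function symbol applied to depth-≤(k−1) arguments, giving N_k = 5 + N_{k-1} + N_{k-1}^2.
N_0 = 5
N_1 = 5 + 5 + 5^2 = 35
Terms of depth exactly 1: N_1 − N_0 = 35 − 5 = 30.

30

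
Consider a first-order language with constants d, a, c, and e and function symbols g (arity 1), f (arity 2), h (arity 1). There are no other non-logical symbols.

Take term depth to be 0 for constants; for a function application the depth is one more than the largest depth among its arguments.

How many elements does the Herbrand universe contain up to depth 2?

844

Write N_k for the number of ground terms of depth ≤ k. A term of depth ≤ k is either a constant or a function symbol applied to arguments of depth ≤ k−1, so N_k = 4 + N_{k-1} + N_{k-1}^2 + N_{k-1}.
N_0 = 4
N_1 = 4 + 4 + 4^2 + 4 = 28
N_2 = 4 + 28 + 28^2 + 28 = 844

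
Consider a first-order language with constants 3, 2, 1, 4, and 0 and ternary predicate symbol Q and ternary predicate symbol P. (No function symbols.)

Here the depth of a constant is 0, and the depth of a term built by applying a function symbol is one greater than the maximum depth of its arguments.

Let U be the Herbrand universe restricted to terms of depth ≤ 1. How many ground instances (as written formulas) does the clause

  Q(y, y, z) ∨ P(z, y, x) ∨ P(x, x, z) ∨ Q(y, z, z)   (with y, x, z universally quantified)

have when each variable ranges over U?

125

Ground terms of depth ≤ 1:
  With no function symbols every ground term is a constant, so there are exactly 5 ground terms at every depth bound.
  N_0 = 5
  N_1 = 5
  Explicitly: 3, 2, 1, 4, 0.
So there are 5 ground terms available for substitution.
The body mentions every one of the 3 quantified variables; since ground terms form a free algebra, no two substitutions collapse to the same formula.
Number of ground instances = 5^3 = 125.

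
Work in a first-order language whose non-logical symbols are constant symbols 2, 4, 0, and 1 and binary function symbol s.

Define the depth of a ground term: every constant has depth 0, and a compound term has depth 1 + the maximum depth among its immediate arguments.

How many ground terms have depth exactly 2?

384

Let N_k = |{terms of depth ≤ k}|. Then N_0 = 4 and N_k = 4 + N_{k-1}^2 for k ≥ 1 (one summand per function symbol, arity giving the exponent).
N_0 = 4
N_1 = 4 + 4^2 = 20
N_2 = 4 + 20^2 = 404
Terms of depth exactly 2: N_2 − N_1 = 404 − 20 = 384.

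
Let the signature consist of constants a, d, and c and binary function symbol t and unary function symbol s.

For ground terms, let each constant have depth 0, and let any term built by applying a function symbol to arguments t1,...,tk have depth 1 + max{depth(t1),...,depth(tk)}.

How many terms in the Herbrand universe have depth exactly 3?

If N_k denotes the number of depth-≤k ground terms, the 3 constants give N_0 = 3, and each function symbol of arity r contributes N_{k-1}^r new terms at level k: N_k = 3 + N_{k-1}^2 + N_{k-1}.
N_0 = 3
N_1 = 3 + 3^2 + 3 = 15
N_2 = 3 + 15^2 + 15 = 243
N_3 = 3 + 243^2 + 243 = 59295
Terms of depth exactly 3: N_3 − N_2 = 59295 − 243 = 59052.

59052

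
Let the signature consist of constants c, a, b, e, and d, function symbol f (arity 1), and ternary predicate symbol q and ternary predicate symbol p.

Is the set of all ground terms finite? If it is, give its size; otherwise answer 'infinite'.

The signature has at least one function symbol (f, arity 1) and at least one constant (c).
Iterating f gives infinitely many distinct ground terms: c, f(c), f(f(c)), ...
So the Herbrand universe is infinite.

infinite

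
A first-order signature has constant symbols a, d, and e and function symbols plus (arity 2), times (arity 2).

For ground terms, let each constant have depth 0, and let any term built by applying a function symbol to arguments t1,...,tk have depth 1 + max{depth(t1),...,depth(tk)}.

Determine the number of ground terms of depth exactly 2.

864

Let N_k = |{terms of depth ≤ k}|. Then N_0 = 3 and N_k = 3 + N_{k-1}^2 + N_{k-1}^2 for k ≥ 1 (one summand per function symbol, arity giving the exponent).
N_0 = 3
N_1 = 3 + 3^2 + 3^2 = 21
N_2 = 3 + 21^2 + 21^2 = 885
Terms of depth exactly 2: N_2 − N_1 = 885 − 21 = 864.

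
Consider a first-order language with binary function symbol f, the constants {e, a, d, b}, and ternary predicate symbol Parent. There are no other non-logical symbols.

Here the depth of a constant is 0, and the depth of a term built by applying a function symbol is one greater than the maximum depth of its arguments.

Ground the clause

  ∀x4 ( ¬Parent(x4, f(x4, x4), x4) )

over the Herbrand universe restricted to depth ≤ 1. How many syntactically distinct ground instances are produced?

20

Ground terms of depth ≤ 1:
  Let N_k = |{terms of depth ≤ k}|. Then N_0 = 4 and N_k = 4 + N_{k-1}^2 for k ≥ 1 (one summand per function symbol, arity giving the exponent).
  N_0 = 4
  N_1 = 4 + 4^2 = 20
So there are 20 ground terms available for substitution.
The clause has 1 distinct variable (x4), which appears in the body. In the free term algebra distinct substitutions yield syntactically distinct ground instances.
Number of ground instances = 20.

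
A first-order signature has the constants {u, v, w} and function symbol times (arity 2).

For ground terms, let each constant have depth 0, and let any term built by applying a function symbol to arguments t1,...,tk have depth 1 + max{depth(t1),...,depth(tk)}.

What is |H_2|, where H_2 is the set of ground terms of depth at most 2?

147

Let N_k = |{terms of depth ≤ k}|. Then N_0 = 3 and N_k = 3 + N_{k-1}^2 for k ≥ 1 (one summand per function symbol, arity giving the exponent).
N_0 = 3
N_1 = 3 + 3^2 = 12
N_2 = 3 + 12^2 = 147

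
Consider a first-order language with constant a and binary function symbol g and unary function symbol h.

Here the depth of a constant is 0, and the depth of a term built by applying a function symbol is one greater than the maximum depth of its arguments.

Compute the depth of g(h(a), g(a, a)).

depth(h(a)) = 1 + depth(a) = 1 + 0 = 1
depth(g(a, a)) = 1 + max(0, 0) = 1
depth(g(h(a), g(a, a))) = 1 + max(1, 1) = 2

2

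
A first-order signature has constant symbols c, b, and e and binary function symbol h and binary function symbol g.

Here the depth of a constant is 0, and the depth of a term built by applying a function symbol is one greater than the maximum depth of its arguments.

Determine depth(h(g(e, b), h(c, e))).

2

depth(g(e, b)) = 1 + max(0, 0) = 1
depth(h(c, e)) = 1 + max(0, 0) = 1
depth(h(g(e, b), h(c, e))) = 1 + max(1, 1) = 2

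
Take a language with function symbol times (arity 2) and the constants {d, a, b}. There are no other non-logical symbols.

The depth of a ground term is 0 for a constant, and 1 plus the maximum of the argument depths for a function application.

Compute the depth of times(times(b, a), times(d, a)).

2

depth(times(b, a)) = 1 + max(0, 0) = 1
depth(times(d, a)) = 1 + max(0, 0) = 1
depth(times(times(b, a), times(d, a))) = 1 + max(1, 1) = 2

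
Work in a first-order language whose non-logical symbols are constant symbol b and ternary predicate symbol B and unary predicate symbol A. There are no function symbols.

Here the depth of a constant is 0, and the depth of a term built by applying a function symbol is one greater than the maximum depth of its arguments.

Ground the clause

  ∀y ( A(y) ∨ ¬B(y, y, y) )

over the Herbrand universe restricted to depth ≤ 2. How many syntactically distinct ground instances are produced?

1

Ground terms of depth ≤ 2:
  With no function symbols every ground term is a constant, so there is exactly 1 ground term at every depth bound.
  N_0 = 1
  N_1 = 1
  N_2 = 1
So there is exactly 1 ground term available for substitution.
The clause has 1 distinct variable (y), which appears in the body. In the free term algebra distinct substitutions yield syntactically distinct ground instances.
Number of ground instances = 1.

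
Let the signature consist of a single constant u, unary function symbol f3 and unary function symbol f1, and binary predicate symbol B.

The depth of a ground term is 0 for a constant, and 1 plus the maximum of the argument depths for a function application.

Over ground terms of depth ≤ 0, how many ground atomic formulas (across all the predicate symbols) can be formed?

1

First count ground terms of depth ≤ 0.
Let N_k count ground terms of depth at most k. Each non-constant term of depth ≤ k is some function symbol applied to depth-≤(k−1) arguments, giving N_k = 1 + N_{k-1} + N_{k-1}.
N_0 = 1
So |H| = 1.
Each predicate of arity r yields |H|^r ground atoms (one per choice of an r-tuple from H):
  B: 1^2 = 1
Total ground atoms: 1.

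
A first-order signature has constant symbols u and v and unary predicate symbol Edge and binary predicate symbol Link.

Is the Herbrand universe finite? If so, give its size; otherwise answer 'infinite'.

2

There are no function symbols, so every ground term is one of the 2 constants.
The Herbrand universe is {u, v}, which is finite with 2 elements.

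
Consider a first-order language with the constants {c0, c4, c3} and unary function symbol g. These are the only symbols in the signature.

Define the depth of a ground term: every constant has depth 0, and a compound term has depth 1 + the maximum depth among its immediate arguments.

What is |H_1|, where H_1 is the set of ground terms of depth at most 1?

6

Write N_k for the number of ground terms of depth ≤ k. A term of depth ≤ k is either a constant or a function symbol applied to arguments of depth ≤ k−1, so N_k = 3 + N_{k-1}.
N_0 = 3
N_1 = 3 + 3 = 6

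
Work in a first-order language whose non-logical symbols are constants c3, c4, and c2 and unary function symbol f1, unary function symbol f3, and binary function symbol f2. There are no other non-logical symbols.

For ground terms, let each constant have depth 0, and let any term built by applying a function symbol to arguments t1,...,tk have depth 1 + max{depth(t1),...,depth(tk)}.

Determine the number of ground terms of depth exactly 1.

Let N_k count ground terms of depth at most k. Each non-constant term of depth ≤ k is some function symbol applied to depth-≤(k−1) arguments, giving N_k = 3 + N_{k-1} + N_{k-1} + N_{k-1}^2.
N_0 = 3
N_1 = 3 + 3 + 3 + 3^2 = 18
Terms of depth exactly 1: N_1 − N_0 = 18 − 3 = 15.

15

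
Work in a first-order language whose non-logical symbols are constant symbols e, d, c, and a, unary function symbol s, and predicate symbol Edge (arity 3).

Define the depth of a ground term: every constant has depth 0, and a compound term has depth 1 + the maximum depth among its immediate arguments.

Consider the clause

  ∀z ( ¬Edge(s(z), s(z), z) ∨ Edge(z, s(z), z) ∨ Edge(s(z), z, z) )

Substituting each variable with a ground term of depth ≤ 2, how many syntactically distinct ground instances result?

Ground terms of depth ≤ 2:
  Let N_k count ground terms of depth at most k. Each non-constant term of depth ≤ k is some function symbol applied to depth-≤(k−1) arguments, giving N_k = 4 + N_{k-1}.
  N_0 = 4
  N_1 = 4 + 4 = 8
  N_2 = 4 + 8 = 12
  Explicitly: e, d, c, a, s(e), s(d), s(c), s(a), s(s(e)), s(s(d)), s(s(c)), s(s(a)).
So there are 12 ground terms available for substitution.
There is 1 variable to instantiate (z),  occurring in at least one literal, so different choices give different ground instances.
Number of ground instances = 12.

12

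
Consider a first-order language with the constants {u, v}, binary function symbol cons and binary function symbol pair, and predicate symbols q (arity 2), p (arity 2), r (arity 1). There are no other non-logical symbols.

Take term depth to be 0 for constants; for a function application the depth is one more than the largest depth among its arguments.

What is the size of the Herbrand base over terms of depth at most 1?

210

First count ground terms of depth ≤ 1.
If N_k denotes the number of depth-≤k ground terms, the 2 constants give N_0 = 2, and each function symbol of arity r contributes N_{k-1}^r new terms at level k: N_k = 2 + N_{k-1}^2 + N_{k-1}^2.
N_0 = 2
N_1 = 2 + 2^2 + 2^2 = 10
Explicitly: u, v, cons(u, u), cons(u, v), cons(v, u), cons(v, v), pair(u, u), pair(u, v), pair(v, u), pair(v, v).
So |H| = 10.
Ground atoms are formed by filling each argument slot of a predicate with a term from H, so an r-ary predicate gives |H|^r atoms:
  q: 10^2 = 100;  p: 10^2 = 100;  r: 10
Total ground atoms: 100 + 100 + 10 = 210.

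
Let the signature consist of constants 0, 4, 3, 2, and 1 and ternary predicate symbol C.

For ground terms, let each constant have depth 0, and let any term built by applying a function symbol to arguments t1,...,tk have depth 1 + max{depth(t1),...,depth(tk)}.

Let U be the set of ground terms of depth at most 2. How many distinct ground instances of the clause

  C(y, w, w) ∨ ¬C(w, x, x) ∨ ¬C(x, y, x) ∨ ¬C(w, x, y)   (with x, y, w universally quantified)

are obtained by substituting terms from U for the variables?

125

Ground terms of depth ≤ 2:
  With no function symbols every ground term is a constant, so there are exactly 5 ground terms at every depth bound.
  N_0 = 5
  N_1 = 5
  N_2 = 5
So there are 5 ground terms available for substitution.
The body mentions every one of the 3 quantified variables; since ground terms form a free algebra, no two substitutions collapse to the same formula.
Number of ground instances = 5^3 = 125.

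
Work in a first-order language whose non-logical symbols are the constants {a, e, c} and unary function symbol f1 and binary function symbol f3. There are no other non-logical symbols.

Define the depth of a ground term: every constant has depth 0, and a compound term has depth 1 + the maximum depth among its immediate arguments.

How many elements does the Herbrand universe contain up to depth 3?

59295

Write N_k for the number of ground terms of depth ≤ k. A term of depth ≤ k is either a constant or a function symbol applied to arguments of depth ≤ k−1, so N_k = 3 + N_{k-1} + N_{k-1}^2.
N_0 = 3
N_1 = 3 + 3 + 3^2 = 15
N_2 = 3 + 15 + 15^2 = 243
N_3 = 3 + 243 + 243^2 = 59295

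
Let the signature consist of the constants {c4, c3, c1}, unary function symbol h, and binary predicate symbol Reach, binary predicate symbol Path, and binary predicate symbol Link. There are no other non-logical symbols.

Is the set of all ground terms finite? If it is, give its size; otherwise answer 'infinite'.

infinite

The signature has at least one function symbol (h, arity 1) and at least one constant (c4).
Iterating h gives infinitely many distinct ground terms: c4, h(c4), h(h(c4)), ...
So the Herbrand universe is infinite.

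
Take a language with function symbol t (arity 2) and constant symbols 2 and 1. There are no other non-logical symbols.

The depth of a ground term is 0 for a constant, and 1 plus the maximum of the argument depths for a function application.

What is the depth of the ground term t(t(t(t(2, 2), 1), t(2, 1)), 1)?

4

depth(t(2, 2)) = 1 + max(0, 0) = 1
depth(t(t(2, 2), 1)) = 1 + max(1, 0) = 2
depth(t(2, 1)) = 1 + max(0, 0) = 1
depth(t(t(t(2, 2), 1), t(2, 1))) = 1 + max(2, 1) = 3
depth(t(t(t(t(2, 2), 1), t(2, 1)), 1)) = 1 + max(3, 0) = 4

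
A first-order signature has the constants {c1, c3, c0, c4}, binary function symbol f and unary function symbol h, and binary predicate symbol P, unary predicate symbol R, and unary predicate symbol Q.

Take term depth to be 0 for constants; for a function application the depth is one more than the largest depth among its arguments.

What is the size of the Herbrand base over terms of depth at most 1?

First count ground terms of depth ≤ 1.
Count level by level. With function symbols f/2, h/1, the terms of depth ≤ k are the 4 constants together with each function applied to depth-≤(k−1) tuples, so N_k = 4 + N_{k-1}^2 + N_{k-1}.
N_0 = 4
N_1 = 4 + 4^2 + 4 = 24
So |H| = 24.
Ground atoms are formed by filling each argument slot of a predicate with a term from H, so an r-ary predicate gives |H|^r atoms:
  P: 24^2 = 576;  R: 24;  Q: 24
Total ground atoms: 576 + 24 + 24 = 624.

624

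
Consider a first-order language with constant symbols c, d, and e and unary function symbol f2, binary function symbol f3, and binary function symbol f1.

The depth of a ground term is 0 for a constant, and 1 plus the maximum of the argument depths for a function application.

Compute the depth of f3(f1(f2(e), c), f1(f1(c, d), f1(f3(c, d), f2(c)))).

4

depth(f2(e)) = 1 + depth(e) = 1 + 0 = 1
depth(f1(f2(e), c)) = 1 + max(1, 0) = 2
depth(f1(c, d)) = 1 + max(0, 0) = 1
depth(f3(c, d)) = 1 + max(0, 0) = 1
depth(f2(c)) = 1 + depth(c) = 1 + 0 = 1
depth(f1(f3(c, d), f2(c))) = 1 + max(1, 1) = 2
depth(f1(f1(c, d), f1(f3(c, d), f2(c)))) = 1 + max(1, 2) = 3
depth(f3(f1(f2(e), c), f1(f1(c, d), f1(f3(c, d), f2(c))))) = 1 + max(2, 3) = 4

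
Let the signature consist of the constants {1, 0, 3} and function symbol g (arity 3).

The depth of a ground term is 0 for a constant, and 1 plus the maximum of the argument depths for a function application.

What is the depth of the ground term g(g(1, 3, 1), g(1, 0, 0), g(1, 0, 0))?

2

depth(g(1, 3, 1)) = 1 + max(0, 0, 0) = 1
depth(g(1, 0, 0)) = 1 + max(0, 0, 0) = 1
depth(g(g(1, 3, 1), g(1, 0, 0), g(1, 0, 0))) = 1 + max(1, 1, 1) = 2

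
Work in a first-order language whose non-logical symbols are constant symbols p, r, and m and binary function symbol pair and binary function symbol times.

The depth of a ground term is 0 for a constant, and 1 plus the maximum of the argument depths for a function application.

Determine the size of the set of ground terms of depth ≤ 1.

Write N_k for the number of ground terms of depth ≤ k. A term of depth ≤ k is either a constant or a function symbol applied to arguments of depth ≤ k−1, so N_k = 3 + N_{k-1}^2 + N_{k-1}^2.
N_0 = 3
N_1 = 3 + 3^2 + 3^2 = 21

21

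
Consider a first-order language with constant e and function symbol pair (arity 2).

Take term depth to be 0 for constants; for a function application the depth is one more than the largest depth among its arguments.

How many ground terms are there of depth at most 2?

Write N_k for the number of ground terms of depth ≤ k. A term of depth ≤ k is either a constant or a function symbol applied to arguments of depth ≤ k−1, so N_k = 1 + N_{k-1}^2.
N_0 = 1
N_1 = 1 + 1^2 = 2
N_2 = 1 + 2^2 = 5
Explicitly: e, pair(e, e), pair(e, pair(e, e)), pair(pair(e, e), e), pair(pair(e, e), pair(e, e)).

5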